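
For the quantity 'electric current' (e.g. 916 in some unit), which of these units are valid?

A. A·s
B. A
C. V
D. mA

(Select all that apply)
B, D

electric current has SI base units: A

Checking each option against A:
  A. A·s: ✗ does not match
  B. A: ✓ matches
  C. V: ✗ does not match
  D. mA: ✓ matches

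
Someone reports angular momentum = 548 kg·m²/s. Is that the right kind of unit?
Yes

angular momentum has SI base units: kg * m^2 / s
kg·m²/s reduces to the same SI base units, so it is a valid unit for angular momentum.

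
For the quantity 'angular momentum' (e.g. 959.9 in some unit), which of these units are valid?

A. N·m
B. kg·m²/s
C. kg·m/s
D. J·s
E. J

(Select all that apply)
B, D

angular momentum has SI base units: kg * m^2 / s

Checking each option against kg * m^2 / s:
  A. N·m: ✗ does not match
  B. kg·m²/s: ✓ matches
  C. kg·m/s: ✗ does not match
  D. J·s: ✓ matches
  E. J: ✗ does not match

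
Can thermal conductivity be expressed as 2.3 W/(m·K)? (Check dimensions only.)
Yes

thermal conductivity has SI base units: kg * m / (s^3 * K)
W/(m·K) reduces to the same SI base units, so it is a valid unit for thermal conductivity.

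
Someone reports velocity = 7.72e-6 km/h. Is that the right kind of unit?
Yes

velocity has SI base units: m / s
km/h reduces to the same SI base units, so it is a valid unit for velocity.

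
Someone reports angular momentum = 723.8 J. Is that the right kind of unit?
No

angular momentum has SI base units: kg * m^2 / s
J does NOT reduce to kg * m^2 / s; a valid unit for angular momentum would be e.g. kg·m²/s.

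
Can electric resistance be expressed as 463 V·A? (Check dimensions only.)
No

electric resistance has SI base units: kg * m^2 / (A^2 * s^3)
V·A does NOT reduce to kg * m^2 / (A^2 * s^3); a valid unit for electric resistance would be e.g. Ω.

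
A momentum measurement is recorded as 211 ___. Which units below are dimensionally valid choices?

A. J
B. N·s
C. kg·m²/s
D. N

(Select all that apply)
B

momentum has SI base units: kg * m / s

Checking each option against kg * m / s:
  A. J: ✗ does not match
  B. N·s: ✓ matches
  C. kg·m²/s: ✗ does not match
  D. N: ✗ does not match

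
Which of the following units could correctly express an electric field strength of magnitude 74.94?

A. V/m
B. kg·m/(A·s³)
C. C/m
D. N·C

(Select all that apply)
A, B

electric field strength has SI base units: kg * m / (A * s^3)

Checking each option against kg * m / (A * s^3):
  A. V/m: ✓ matches
  B. kg·m/(A·s³): ✓ matches
  C. C/m: ✗ does not match
  D. N·C: ✗ does not match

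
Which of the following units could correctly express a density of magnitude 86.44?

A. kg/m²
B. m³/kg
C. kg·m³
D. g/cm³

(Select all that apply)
D

density has SI base units: kg / m^3

Checking each option against kg / m^3:
  A. kg/m²: ✗ does not match
  B. m³/kg: ✗ does not match
  C. kg·m³: ✗ does not match
  D. g/cm³: ✓ matches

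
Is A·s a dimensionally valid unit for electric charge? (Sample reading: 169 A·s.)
Yes

electric charge has SI base units: A * s
A·s reduces to the same SI base units, so it is a valid unit for electric charge.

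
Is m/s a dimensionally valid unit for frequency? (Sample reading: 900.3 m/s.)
No

frequency has SI base units: 1 / s
m/s does NOT reduce to 1 / s; a valid unit for frequency would be e.g. Hz.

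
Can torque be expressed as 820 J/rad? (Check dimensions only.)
Yes

torque has SI base units: kg * m^2 / s^2
J/rad reduces to the same SI base units, so it is a valid unit for torque.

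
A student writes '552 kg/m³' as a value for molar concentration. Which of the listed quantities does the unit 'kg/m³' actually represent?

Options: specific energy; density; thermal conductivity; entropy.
density

molar concentration should have units dimensionally equivalent to mol / m^3 (e.g. mol/m³).
The given unit 'kg/m³' reduces to kg / m^3. Of the listed options, that is the dimensionality of density.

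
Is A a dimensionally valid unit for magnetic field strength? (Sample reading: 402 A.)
No

magnetic field strength has SI base units: A / m
A does NOT reduce to A / m; a valid unit for magnetic field strength would be e.g. A/m.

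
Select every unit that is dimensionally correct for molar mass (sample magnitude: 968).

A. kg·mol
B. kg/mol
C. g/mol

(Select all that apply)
B, C

molar mass has SI base units: kg / mol

Checking each option against kg / mol:
  A. kg·mol: ✗ does not match
  B. kg/mol: ✓ matches
  C. g/mol: ✓ matches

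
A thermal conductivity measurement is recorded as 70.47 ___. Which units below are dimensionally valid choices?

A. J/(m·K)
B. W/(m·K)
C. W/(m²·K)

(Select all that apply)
B

thermal conductivity has SI base units: kg * m / (s^3 * K)

Checking each option against kg * m / (s^3 * K):
  A. J/(m·K): ✗ does not match
  B. W/(m·K): ✓ matches
  C. W/(m²·K): ✗ does not match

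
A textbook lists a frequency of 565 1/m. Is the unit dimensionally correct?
No

frequency has SI base units: 1 / s
1/m does NOT reduce to 1 / s; a valid unit for frequency would be e.g. Hz.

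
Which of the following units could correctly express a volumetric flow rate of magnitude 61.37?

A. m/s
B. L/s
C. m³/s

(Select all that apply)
B, C

volumetric flow rate has SI base units: m^3 / s

Checking each option against m^3 / s:
  A. m/s: ✗ does not match
  B. L/s: ✓ matches
  C. m³/s: ✓ matches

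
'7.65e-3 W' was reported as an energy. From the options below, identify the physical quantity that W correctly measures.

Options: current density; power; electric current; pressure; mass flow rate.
power

energy should have units dimensionally equivalent to kg * m^2 / s^2 (e.g. J).
The given unit 'W' reduces to kg * m^2 / s^3. Of the listed options, that is the dimensionality of power.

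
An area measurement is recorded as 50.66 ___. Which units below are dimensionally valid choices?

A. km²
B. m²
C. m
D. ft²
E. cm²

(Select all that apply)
A, B, D, E

area has SI base units: m^2

Checking each option against m^2:
  A. km²: ✓ matches
  B. m²: ✓ matches
  C. m: ✗ does not match
  D. ft²: ✓ matches
  E. cm²: ✓ matches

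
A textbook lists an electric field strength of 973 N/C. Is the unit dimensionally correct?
Yes

electric field strength has SI base units: kg * m / (A * s^3)
N/C reduces to the same SI base units, so it is a valid unit for electric field strength.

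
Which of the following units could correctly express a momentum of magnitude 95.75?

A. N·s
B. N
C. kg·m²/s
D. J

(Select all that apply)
A

momentum has SI base units: kg * m / s

Checking each option against kg * m / s:
  A. N·s: ✓ matches
  B. N: ✗ does not match
  C. kg·m²/s: ✗ does not match
  D. J: ✗ does not match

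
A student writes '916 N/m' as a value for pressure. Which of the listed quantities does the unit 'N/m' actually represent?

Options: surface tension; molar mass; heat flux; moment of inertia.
surface tension

pressure should have units dimensionally equivalent to kg / (m * s^2) (e.g. Pa).
The given unit 'N/m' reduces to kg / s^2. Of the listed options, that is the dimensionality of surface tension.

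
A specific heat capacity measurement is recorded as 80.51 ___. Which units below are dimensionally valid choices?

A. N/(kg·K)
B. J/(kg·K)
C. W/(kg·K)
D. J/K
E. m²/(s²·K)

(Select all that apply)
B, E

specific heat capacity has SI base units: m^2 / (s^2 * K)

Checking each option against m^2 / (s^2 * K):
  A. N/(kg·K): ✗ does not match
  B. J/(kg·K): ✓ matches
  C. W/(kg·K): ✗ does not match
  D. J/K: ✗ does not match
  E. m²/(s²·K): ✓ matches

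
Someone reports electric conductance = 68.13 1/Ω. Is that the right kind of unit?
Yes

electric conductance has SI base units: A^2 * s^3 / (kg * m^2)
1/Ω reduces to the same SI base units, so it is a valid unit for electric conductance.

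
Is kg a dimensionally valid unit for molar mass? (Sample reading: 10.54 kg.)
No

molar mass has SI base units: kg / mol
kg does NOT reduce to kg / mol; a valid unit for molar mass would be e.g. kg/mol.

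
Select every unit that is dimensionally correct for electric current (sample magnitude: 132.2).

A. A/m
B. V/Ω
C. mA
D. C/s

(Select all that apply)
B, C, D

electric current has SI base units: A

Checking each option against A:
  A. A/m: ✗ does not match
  B. V/Ω: ✓ matches
  C. mA: ✓ matches
  D. C/s: ✓ matches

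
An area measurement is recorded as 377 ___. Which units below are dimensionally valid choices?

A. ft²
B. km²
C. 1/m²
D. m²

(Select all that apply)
A, B, D

area has SI base units: m^2

Checking each option against m^2:
  A. ft²: ✓ matches
  B. km²: ✓ matches
  C. 1/m²: ✗ does not match
  D. m²: ✓ matches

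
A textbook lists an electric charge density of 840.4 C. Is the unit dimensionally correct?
No

electric charge density has SI base units: A * s / m^3
C does NOT reduce to A * s / m^3; a valid unit for electric charge density would be e.g. C/m³.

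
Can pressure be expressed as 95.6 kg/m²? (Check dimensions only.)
No

pressure has SI base units: kg / (m * s^2)
kg/m² does NOT reduce to kg / (m * s^2); a valid unit for pressure would be e.g. Pa.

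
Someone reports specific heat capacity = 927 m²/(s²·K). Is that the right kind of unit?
Yes

specific heat capacity has SI base units: m^2 / (s^2 * K)
m²/(s²·K) reduces to the same SI base units, so it is a valid unit for specific heat capacity.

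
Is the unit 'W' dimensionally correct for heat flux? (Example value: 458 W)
No

heat flux has SI base units: kg / s^3
W does NOT reduce to kg / s^3; a valid unit for heat flux would be e.g. W/m².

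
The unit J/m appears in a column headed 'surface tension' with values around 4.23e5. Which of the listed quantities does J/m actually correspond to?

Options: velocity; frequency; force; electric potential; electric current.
force

surface tension should have units dimensionally equivalent to kg / s^2 (e.g. N/m).
The given unit 'J/m' reduces to kg * m / s^2. Of the listed options, that is the dimensionality of force.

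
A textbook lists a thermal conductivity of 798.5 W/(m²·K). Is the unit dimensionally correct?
No

thermal conductivity has SI base units: kg * m / (s^3 * K)
W/(m²·K) does NOT reduce to kg * m / (s^3 * K); a valid unit for thermal conductivity would be e.g. W/(m·K).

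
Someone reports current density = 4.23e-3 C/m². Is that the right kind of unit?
No

current density has SI base units: A / m^2
C/m² does NOT reduce to A / m^2; a valid unit for current density would be e.g. A/m².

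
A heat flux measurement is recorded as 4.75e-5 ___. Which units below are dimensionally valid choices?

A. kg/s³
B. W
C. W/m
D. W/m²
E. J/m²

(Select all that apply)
A, D

heat flux has SI base units: kg / s^3

Checking each option against kg / s^3:
  A. kg/s³: ✓ matches
  B. W: ✗ does not match
  C. W/m: ✗ does not match
  D. W/m²: ✓ matches
  E. J/m²: ✗ does not match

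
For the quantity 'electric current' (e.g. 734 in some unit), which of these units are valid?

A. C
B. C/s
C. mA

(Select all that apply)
B, C

electric current has SI base units: A

Checking each option against A:
  A. C: ✗ does not match
  B. C/s: ✓ matches
  C. mA: ✓ matches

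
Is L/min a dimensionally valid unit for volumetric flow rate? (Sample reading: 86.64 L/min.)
Yes

volumetric flow rate has SI base units: m^3 / s
L/min reduces to the same SI base units, so it is a valid unit for volumetric flow rate.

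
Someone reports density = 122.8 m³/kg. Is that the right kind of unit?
No

density has SI base units: kg / m^3
m³/kg does NOT reduce to kg / m^3; a valid unit for density would be e.g. kg/m³.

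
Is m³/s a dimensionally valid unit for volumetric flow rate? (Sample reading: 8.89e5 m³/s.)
Yes

volumetric flow rate has SI base units: m^3 / s
m³/s reduces to the same SI base units, so it is a valid unit for volumetric flow rate.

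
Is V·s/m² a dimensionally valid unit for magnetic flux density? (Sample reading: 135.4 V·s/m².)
Yes

magnetic flux density has SI base units: kg / (A * s^2)
V·s/m² reduces to the same SI base units, so it is a valid unit for magnetic flux density.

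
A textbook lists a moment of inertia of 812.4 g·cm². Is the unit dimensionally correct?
Yes

moment of inertia has SI base units: kg * m^2
g·cm² reduces to the same SI base units, so it is a valid unit for moment of inertia.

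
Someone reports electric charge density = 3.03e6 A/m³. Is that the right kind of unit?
No

electric charge density has SI base units: A * s / m^3
A/m³ does NOT reduce to A * s / m^3; a valid unit for electric charge density would be e.g. C/m³.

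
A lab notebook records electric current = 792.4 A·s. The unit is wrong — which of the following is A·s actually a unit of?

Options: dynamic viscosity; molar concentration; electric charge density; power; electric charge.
electric charge

electric current should have units dimensionally equivalent to A (e.g. A).
The given unit 'A·s' reduces to A * s. Of the listed options, that is the dimensionality of electric charge.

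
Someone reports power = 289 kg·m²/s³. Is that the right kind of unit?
Yes

power has SI base units: kg * m^2 / s^3
kg·m²/s³ reduces to the same SI base units, so it is a valid unit for power.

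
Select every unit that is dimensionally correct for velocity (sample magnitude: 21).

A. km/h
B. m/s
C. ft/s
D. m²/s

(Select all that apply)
A, B, C

velocity has SI base units: m / s

Checking each option against m / s:
  A. km/h: ✓ matches
  B. m/s: ✓ matches
  C. ft/s: ✓ matches
  D. m²/s: ✗ does not match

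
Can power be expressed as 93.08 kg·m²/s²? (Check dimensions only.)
No

power has SI base units: kg * m^2 / s^3
kg·m²/s² does NOT reduce to kg * m^2 / s^3; a valid unit for power would be e.g. W.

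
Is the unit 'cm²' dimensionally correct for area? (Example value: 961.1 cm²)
Yes

area has SI base units: m^2
cm² reduces to the same SI base units, so it is a valid unit for area.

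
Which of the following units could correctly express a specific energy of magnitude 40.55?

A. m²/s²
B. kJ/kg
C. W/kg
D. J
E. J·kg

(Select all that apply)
A, B

specific energy has SI base units: m^2 / s^2

Checking each option against m^2 / s^2:
  A. m²/s²: ✓ matches
  B. kJ/kg: ✓ matches
  C. W/kg: ✗ does not match
  D. J: ✗ does not match
  E. J·kg: ✗ does not match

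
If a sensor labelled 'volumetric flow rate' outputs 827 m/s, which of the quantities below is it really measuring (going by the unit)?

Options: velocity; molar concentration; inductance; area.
velocity

volumetric flow rate should have units dimensionally equivalent to m^3 / s (e.g. m³/s).
The given unit 'm/s' reduces to m / s. Of the listed options, that is the dimensionality of velocity.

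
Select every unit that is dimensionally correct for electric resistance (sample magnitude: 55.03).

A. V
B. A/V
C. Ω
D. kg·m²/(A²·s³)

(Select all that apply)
C, D

electric resistance has SI base units: kg * m^2 / (A^2 * s^3)

Checking each option against kg * m^2 / (A^2 * s^3):
  A. V: ✗ does not match
  B. A/V: ✗ does not match
  C. Ω: ✓ matches
  D. kg·m²/(A²·s³): ✓ matches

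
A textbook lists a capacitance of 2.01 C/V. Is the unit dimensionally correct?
Yes

capacitance has SI base units: A^2 * s^4 / (kg * m^2)
C/V reduces to the same SI base units, so it is a valid unit for capacitance.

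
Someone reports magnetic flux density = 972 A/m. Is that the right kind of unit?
No

magnetic flux density has SI base units: kg / (A * s^2)
A/m does NOT reduce to kg / (A * s^2); a valid unit for magnetic flux density would be e.g. T.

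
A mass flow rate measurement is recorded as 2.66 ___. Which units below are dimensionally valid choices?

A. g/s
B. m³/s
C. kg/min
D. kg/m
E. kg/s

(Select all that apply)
A, C, E

mass flow rate has SI base units: kg / s

Checking each option against kg / s:
  A. g/s: ✓ matches
  B. m³/s: ✗ does not match
  C. kg/min: ✓ matches
  D. kg/m: ✗ does not match
  E. kg/s: ✓ matches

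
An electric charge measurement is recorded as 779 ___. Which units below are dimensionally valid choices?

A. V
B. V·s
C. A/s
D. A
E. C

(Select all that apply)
E

electric charge has SI base units: A * s

Checking each option against A * s:
  A. V: ✗ does not match
  B. V·s: ✗ does not match
  C. A/s: ✗ does not match
  D. A: ✗ does not match
  E. C: ✓ matches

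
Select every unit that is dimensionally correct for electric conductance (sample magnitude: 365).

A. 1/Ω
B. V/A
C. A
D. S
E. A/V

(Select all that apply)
A, D, E

electric conductance has SI base units: A^2 * s^3 / (kg * m^2)

Checking each option against A^2 * s^3 / (kg * m^2):
  A. 1/Ω: ✓ matches
  B. V/A: ✗ does not match
  C. A: ✗ does not match
  D. S: ✓ matches
  E. A/V: ✓ matches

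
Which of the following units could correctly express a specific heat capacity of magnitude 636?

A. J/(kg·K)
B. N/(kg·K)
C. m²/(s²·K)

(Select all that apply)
A, C

specific heat capacity has SI base units: m^2 / (s^2 * K)

Checking each option against m^2 / (s^2 * K):
  A. J/(kg·K): ✓ matches
  B. N/(kg·K): ✗ does not match
  C. m²/(s²·K): ✓ matches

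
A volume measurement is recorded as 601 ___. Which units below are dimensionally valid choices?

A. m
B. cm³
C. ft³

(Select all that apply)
B, C

volume has SI base units: m^3

Checking each option against m^3:
  A. m: ✗ does not match
  B. cm³: ✓ matches
  C. ft³: ✓ matches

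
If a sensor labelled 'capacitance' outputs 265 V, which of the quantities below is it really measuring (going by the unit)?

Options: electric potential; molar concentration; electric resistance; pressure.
electric potential

capacitance should have units dimensionally equivalent to A^2 * s^4 / (kg * m^2) (e.g. F).
The given unit 'V' reduces to kg * m^2 / (A * s^3). Of the listed options, that is the dimensionality of electric potential.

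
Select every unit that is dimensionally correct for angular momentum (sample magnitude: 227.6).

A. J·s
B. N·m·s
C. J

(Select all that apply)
A, B

angular momentum has SI base units: kg * m^2 / s

Checking each option against kg * m^2 / s:
  A. J·s: ✓ matches
  B. N·m·s: ✓ matches
  C. J: ✗ does not match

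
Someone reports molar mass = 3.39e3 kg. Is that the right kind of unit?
No

molar mass has SI base units: kg / mol
kg does NOT reduce to kg / mol; a valid unit for molar mass would be e.g. kg/mol.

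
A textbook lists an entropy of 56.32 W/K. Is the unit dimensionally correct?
No

entropy has SI base units: kg * m^2 / (s^2 * K)
W/K does NOT reduce to kg * m^2 / (s^2 * K); a valid unit for entropy would be e.g. J/K.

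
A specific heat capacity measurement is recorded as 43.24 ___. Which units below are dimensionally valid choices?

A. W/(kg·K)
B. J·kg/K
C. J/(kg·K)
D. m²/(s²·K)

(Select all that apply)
C, D

specific heat capacity has SI base units: m^2 / (s^2 * K)

Checking each option against m^2 / (s^2 * K):
  A. W/(kg·K): ✗ does not match
  B. J·kg/K: ✗ does not match
  C. J/(kg·K): ✓ matches
  D. m²/(s²·K): ✓ matches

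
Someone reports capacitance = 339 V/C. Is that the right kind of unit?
No

capacitance has SI base units: A^2 * s^4 / (kg * m^2)
V/C does NOT reduce to A^2 * s^4 / (kg * m^2); a valid unit for capacitance would be e.g. F.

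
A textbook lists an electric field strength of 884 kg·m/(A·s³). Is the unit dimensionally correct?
Yes

electric field strength has SI base units: kg * m / (A * s^3)
kg·m/(A·s³) reduces to the same SI base units, so it is a valid unit for electric field strength.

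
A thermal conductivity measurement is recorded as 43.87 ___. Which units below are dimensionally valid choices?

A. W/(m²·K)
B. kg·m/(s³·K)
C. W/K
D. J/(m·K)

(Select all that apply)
B

thermal conductivity has SI base units: kg * m / (s^3 * K)

Checking each option against kg * m / (s^3 * K):
  A. W/(m²·K): ✗ does not match
  B. kg·m/(s³·K): ✓ matches
  C. W/K: ✗ does not match
  D. J/(m·K): ✗ does not match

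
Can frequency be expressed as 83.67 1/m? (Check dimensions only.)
No

frequency has SI base units: 1 / s
1/m does NOT reduce to 1 / s; a valid unit for frequency would be e.g. Hz.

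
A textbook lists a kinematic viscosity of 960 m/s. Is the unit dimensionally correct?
No

kinematic viscosity has SI base units: m^2 / s
m/s does NOT reduce to m^2 / s; a valid unit for kinematic viscosity would be e.g. m²/s.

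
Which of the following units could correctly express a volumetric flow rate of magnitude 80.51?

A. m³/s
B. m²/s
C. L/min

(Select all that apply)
A, C

volumetric flow rate has SI base units: m^3 / s

Checking each option against m^3 / s:
  A. m³/s: ✓ matches
  B. m²/s: ✗ does not match
  C. L/min: ✓ matches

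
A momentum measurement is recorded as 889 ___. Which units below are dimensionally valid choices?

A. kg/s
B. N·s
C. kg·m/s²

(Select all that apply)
B

momentum has SI base units: kg * m / s

Checking each option against kg * m / s:
  A. kg/s: ✗ does not match
  B. N·s: ✓ matches
  C. kg·m/s²: ✗ does not match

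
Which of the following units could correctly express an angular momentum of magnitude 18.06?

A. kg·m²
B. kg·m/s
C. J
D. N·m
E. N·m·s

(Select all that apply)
E

angular momentum has SI base units: kg * m^2 / s

Checking each option against kg * m^2 / s:
  A. kg·m²: ✗ does not match
  B. kg·m/s: ✗ does not match
  C. J: ✗ does not match
  D. N·m: ✗ does not match
  E. N·m·s: ✓ matches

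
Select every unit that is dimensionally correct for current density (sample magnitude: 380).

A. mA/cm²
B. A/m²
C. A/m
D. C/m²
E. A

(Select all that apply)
A, B

current density has SI base units: A / m^2

Checking each option against A / m^2:
  A. mA/cm²: ✓ matches
  B. A/m²: ✓ matches
  C. A/m: ✗ does not match
  D. C/m²: ✗ does not match
  E. A: ✗ does not match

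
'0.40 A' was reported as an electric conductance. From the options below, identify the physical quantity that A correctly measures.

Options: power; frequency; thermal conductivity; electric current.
electric current

electric conductance should have units dimensionally equivalent to A^2 * s^3 / (kg * m^2) (e.g. S).
The given unit 'A' reduces to A. Of the listed options, that is the dimensionality of electric current.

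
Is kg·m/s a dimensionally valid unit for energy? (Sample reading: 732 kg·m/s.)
No

energy has SI base units: kg * m^2 / s^2
kg·m/s does NOT reduce to kg * m^2 / s^2; a valid unit for energy would be e.g. J.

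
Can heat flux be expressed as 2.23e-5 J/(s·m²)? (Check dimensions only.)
Yes

heat flux has SI base units: kg / s^3
J/(s·m²) reduces to the same SI base units, so it is a valid unit for heat flux.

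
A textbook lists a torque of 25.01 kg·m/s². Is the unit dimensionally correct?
No

torque has SI base units: kg * m^2 / s^2
kg·m/s² does NOT reduce to kg * m^2 / s^2; a valid unit for torque would be e.g. N·m.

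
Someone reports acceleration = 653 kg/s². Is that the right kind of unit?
No

acceleration has SI base units: m / s^2
kg/s² does NOT reduce to m / s^2; a valid unit for acceleration would be e.g. m/s².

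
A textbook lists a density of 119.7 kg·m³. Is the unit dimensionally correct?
No

density has SI base units: kg / m^3
kg·m³ does NOT reduce to kg / m^3; a valid unit for density would be e.g. kg/m³.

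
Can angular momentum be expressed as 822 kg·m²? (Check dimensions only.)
No

angular momentum has SI base units: kg * m^2 / s
kg·m² does NOT reduce to kg * m^2 / s; a valid unit for angular momentum would be e.g. kg·m²/s.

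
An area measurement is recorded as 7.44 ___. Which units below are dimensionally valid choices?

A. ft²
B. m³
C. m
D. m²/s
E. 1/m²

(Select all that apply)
A

area has SI base units: m^2

Checking each option against m^2:
  A. ft²: ✓ matches
  B. m³: ✗ does not match
  C. m: ✗ does not match
  D. m²/s: ✗ does not match
  E. 1/m²: ✗ does not match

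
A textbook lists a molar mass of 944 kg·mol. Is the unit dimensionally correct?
No

molar mass has SI base units: kg / mol
kg·mol does NOT reduce to kg / mol; a valid unit for molar mass would be e.g. kg/mol.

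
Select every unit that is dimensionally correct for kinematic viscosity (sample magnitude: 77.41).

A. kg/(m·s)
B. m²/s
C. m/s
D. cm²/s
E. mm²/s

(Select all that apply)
B, D, E

kinematic viscosity has SI base units: m^2 / s

Checking each option against m^2 / s:
  A. kg/(m·s): ✗ does not match
  B. m²/s: ✓ matches
  C. m/s: ✗ does not match
  D. cm²/s: ✓ matches
  E. mm²/s: ✓ matches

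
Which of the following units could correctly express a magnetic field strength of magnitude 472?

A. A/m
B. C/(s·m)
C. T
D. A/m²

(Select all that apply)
A, B

magnetic field strength has SI base units: A / m

Checking each option against A / m:
  A. A/m: ✓ matches
  B. C/(s·m): ✓ matches
  C. T: ✗ does not match
  D. A/m²: ✗ does not match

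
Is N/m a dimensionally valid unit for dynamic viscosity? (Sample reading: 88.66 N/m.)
No

dynamic viscosity has SI base units: kg / (m * s)
N/m does NOT reduce to kg / (m * s); a valid unit for dynamic viscosity would be e.g. Pa·s.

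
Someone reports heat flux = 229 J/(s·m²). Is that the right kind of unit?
Yes

heat flux has SI base units: kg / s^3
J/(s·m²) reduces to the same SI base units, so it is a valid unit for heat flux.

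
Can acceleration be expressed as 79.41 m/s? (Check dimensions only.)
No

acceleration has SI base units: m / s^2
m/s does NOT reduce to m / s^2; a valid unit for acceleration would be e.g. m/s².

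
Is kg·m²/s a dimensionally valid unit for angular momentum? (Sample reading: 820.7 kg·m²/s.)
Yes

angular momentum has SI base units: kg * m^2 / s
kg·m²/s reduces to the same SI base units, so it is a valid unit for angular momentum.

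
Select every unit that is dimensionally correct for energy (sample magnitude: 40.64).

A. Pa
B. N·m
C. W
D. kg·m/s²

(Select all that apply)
B

energy has SI base units: kg * m^2 / s^2

Checking each option against kg * m^2 / s^2:
  A. Pa: ✗ does not match
  B. N·m: ✓ matches
  C. W: ✗ does not match
  D. kg·m/s²: ✗ does not match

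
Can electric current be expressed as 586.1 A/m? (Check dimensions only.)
No

electric current has SI base units: A
A/m does NOT reduce to A; a valid unit for electric current would be e.g. A.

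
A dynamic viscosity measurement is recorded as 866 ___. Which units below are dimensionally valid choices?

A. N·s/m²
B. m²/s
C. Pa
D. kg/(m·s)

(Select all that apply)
A, D

dynamic viscosity has SI base units: kg / (m * s)

Checking each option against kg / (m * s):
  A. N·s/m²: ✓ matches
  B. m²/s: ✗ does not match
  C. Pa: ✗ does not match
  D. kg/(m·s): ✓ matches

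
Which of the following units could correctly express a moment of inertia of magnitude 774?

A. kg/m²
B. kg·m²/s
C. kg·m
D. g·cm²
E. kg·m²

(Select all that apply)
D, E

moment of inertia has SI base units: kg * m^2

Checking each option against kg * m^2:
  A. kg/m²: ✗ does not match
  B. kg·m²/s: ✗ does not match
  C. kg·m: ✗ does not match
  D. g·cm²: ✓ matches
  E. kg·m²: ✓ matches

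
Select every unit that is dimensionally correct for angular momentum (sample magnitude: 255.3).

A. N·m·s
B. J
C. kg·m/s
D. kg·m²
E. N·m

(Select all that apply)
A

angular momentum has SI base units: kg * m^2 / s

Checking each option against kg * m^2 / s:
  A. N·m·s: ✓ matches
  B. J: ✗ does not match
  C. kg·m/s: ✗ does not match
  D. kg·m²: ✗ does not match
  E. N·m: ✗ does not match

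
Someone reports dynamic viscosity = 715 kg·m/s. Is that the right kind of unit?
No

dynamic viscosity has SI base units: kg / (m * s)
kg·m/s does NOT reduce to kg / (m * s); a valid unit for dynamic viscosity would be e.g. Pa·s.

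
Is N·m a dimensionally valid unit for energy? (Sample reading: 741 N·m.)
Yes

energy has SI base units: kg * m^2 / s^2
N·m reduces to the same SI base units, so it is a valid unit for energy.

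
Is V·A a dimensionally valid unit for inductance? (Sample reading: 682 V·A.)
No

inductance has SI base units: kg * m^2 / (A^2 * s^2)
V·A does NOT reduce to kg * m^2 / (A^2 * s^2); a valid unit for inductance would be e.g. H.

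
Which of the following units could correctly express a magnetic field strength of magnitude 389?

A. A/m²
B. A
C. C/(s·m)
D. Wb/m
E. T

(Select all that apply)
C

magnetic field strength has SI base units: A / m

Checking each option against A / m:
  A. A/m²: ✗ does not match
  B. A: ✗ does not match
  C. C/(s·m): ✓ matches
  D. Wb/m: ✗ does not match
  E. T: ✗ does not match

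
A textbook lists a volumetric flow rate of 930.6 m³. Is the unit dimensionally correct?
No

volumetric flow rate has SI base units: m^3 / s
m³ does NOT reduce to m^3 / s; a valid unit for volumetric flow rate would be e.g. m³/s.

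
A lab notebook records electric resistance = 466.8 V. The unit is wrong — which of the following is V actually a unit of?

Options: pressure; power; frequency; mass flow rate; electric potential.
electric potential

electric resistance should have units dimensionally equivalent to kg * m^2 / (A^2 * s^3) (e.g. Ω).
The given unit 'V' reduces to kg * m^2 / (A * s^3). Of the listed options, that is the dimensionality of electric potential.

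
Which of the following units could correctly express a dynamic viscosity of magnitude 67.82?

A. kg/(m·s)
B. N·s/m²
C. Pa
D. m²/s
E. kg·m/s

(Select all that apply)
A, B

dynamic viscosity has SI base units: kg / (m * s)

Checking each option against kg / (m * s):
  A. kg/(m·s): ✓ matches
  B. N·s/m²: ✓ matches
  C. Pa: ✗ does not match
  D. m²/s: ✗ does not match
  E. kg·m/s: ✗ does not match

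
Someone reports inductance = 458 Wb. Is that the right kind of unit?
No

inductance has SI base units: kg * m^2 / (A^2 * s^2)
Wb does NOT reduce to kg * m^2 / (A^2 * s^2); a valid unit for inductance would be e.g. H.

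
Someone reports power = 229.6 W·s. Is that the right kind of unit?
No

power has SI base units: kg * m^2 / s^3
W·s does NOT reduce to kg * m^2 / s^3; a valid unit for power would be e.g. W.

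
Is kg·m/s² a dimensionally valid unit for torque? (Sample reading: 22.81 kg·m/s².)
No

torque has SI base units: kg * m^2 / s^2
kg·m/s² does NOT reduce to kg * m^2 / s^2; a valid unit for torque would be e.g. N·m.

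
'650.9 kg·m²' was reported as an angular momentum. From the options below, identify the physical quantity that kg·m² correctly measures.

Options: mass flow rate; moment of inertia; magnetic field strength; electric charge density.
moment of inertia

angular momentum should have units dimensionally equivalent to kg * m^2 / s (e.g. kg·m²/s).
The given unit 'kg·m²' reduces to kg * m^2. Of the listed options, that is the dimensionality of moment of inertia.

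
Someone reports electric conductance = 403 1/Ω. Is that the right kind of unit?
Yes

electric conductance has SI base units: A^2 * s^3 / (kg * m^2)
1/Ω reduces to the same SI base units, so it is a valid unit for electric conductance.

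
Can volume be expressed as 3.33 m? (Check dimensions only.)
No

volume has SI base units: m^3
m does NOT reduce to m^3; a valid unit for volume would be e.g. m³.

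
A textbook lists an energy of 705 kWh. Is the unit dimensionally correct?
Yes

energy has SI base units: kg * m^2 / s^2
kWh reduces to the same SI base units, so it is a valid unit for energy.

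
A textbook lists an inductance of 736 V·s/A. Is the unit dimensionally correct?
Yes

inductance has SI base units: kg * m^2 / (A^2 * s^2)
V·s/A reduces to the same SI base units, so it is a valid unit for inductance.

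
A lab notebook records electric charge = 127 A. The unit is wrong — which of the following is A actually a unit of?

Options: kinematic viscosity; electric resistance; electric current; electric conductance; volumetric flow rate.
electric current

electric charge should have units dimensionally equivalent to A * s (e.g. C).
The given unit 'A' reduces to A. Of the listed options, that is the dimensionality of electric current.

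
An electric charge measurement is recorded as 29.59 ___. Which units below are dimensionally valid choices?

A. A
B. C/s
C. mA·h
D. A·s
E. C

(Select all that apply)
C, D, E

electric charge has SI base units: A * s

Checking each option against A * s:
  A. A: ✗ does not match
  B. C/s: ✗ does not match
  C. mA·h: ✓ matches
  D. A·s: ✓ matches
  E. C: ✓ matches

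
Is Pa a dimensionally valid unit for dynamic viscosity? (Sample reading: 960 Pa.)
No

dynamic viscosity has SI base units: kg / (m * s)
Pa does NOT reduce to kg / (m * s); a valid unit for dynamic viscosity would be e.g. Pa·s.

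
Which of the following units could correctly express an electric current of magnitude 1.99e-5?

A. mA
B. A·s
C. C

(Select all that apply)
A

electric current has SI base units: A

Checking each option against A:
  A. mA: ✓ matches
  B. A·s: ✗ does not match
  C. C: ✗ does not match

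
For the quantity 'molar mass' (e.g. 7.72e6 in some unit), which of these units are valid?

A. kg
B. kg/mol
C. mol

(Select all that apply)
B

molar mass has SI base units: kg / mol

Checking each option against kg / mol:
  A. kg: ✗ does not match
  B. kg/mol: ✓ matches
  C. mol: ✗ does not match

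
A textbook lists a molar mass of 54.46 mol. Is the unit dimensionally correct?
No

molar mass has SI base units: kg / mol
mol does NOT reduce to kg / mol; a valid unit for molar mass would be e.g. kg/mol.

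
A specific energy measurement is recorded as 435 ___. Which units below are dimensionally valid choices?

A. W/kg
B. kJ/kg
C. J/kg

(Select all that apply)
B, C

specific energy has SI base units: m^2 / s^2

Checking each option against m^2 / s^2:
  A. W/kg: ✗ does not match
  B. kJ/kg: ✓ matches
  C. J/kg: ✓ matches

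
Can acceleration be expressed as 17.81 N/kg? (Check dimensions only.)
Yes

acceleration has SI base units: m / s^2
N/kg reduces to the same SI base units, so it is a valid unit for acceleration.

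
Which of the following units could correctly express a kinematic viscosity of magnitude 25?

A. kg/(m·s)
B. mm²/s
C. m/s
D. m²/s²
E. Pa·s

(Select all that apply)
B

kinematic viscosity has SI base units: m^2 / s

Checking each option against m^2 / s:
  A. kg/(m·s): ✗ does not match
  B. mm²/s: ✓ matches
  C. m/s: ✗ does not match
  D. m²/s²: ✗ does not match
  E. Pa·s: ✗ does not match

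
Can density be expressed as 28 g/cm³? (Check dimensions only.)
Yes

density has SI base units: kg / m^3
g/cm³ reduces to the same SI base units, so it is a valid unit for density.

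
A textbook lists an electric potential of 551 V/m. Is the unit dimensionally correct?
No

electric potential has SI base units: kg * m^2 / (A * s^3)
V/m does NOT reduce to kg * m^2 / (A * s^3); a valid unit for electric potential would be e.g. V.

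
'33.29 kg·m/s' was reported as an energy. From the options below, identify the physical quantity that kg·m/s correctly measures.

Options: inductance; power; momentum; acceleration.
momentum

energy should have units dimensionally equivalent to kg * m^2 / s^2 (e.g. J).
The given unit 'kg·m/s' reduces to kg * m / s. Of the listed options, that is the dimensionality of momentum.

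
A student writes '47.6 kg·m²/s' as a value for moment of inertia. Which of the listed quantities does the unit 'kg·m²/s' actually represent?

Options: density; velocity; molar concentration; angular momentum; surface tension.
angular momentum

moment of inertia should have units dimensionally equivalent to kg * m^2 (e.g. kg·m²).
The given unit 'kg·m²/s' reduces to kg * m^2 / s. Of the listed options, that is the dimensionality of angular momentum.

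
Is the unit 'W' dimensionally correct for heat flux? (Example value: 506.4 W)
No

heat flux has SI base units: kg / s^3
W does NOT reduce to kg / s^3; a valid unit for heat flux would be e.g. W/m².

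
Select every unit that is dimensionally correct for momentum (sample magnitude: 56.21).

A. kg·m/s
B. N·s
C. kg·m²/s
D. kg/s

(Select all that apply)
A, B

momentum has SI base units: kg * m / s

Checking each option against kg * m / s:
  A. kg·m/s: ✓ matches
  B. N·s: ✓ matches
  C. kg·m²/s: ✗ does not match
  D. kg/s: ✗ does not match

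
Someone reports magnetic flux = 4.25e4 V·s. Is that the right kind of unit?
Yes

magnetic flux has SI base units: kg * m^2 / (A * s^2)
V·s reduces to the same SI base units, so it is a valid unit for magnetic flux.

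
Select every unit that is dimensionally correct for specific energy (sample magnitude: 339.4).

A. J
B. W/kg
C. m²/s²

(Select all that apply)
C

specific energy has SI base units: m^2 / s^2

Checking each option against m^2 / s^2:
  A. J: ✗ does not match
  B. W/kg: ✗ does not match
  C. m²/s²: ✓ matches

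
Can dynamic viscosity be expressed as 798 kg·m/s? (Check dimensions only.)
No

dynamic viscosity has SI base units: kg / (m * s)
kg·m/s does NOT reduce to kg / (m * s); a valid unit for dynamic viscosity would be e.g. Pa·s.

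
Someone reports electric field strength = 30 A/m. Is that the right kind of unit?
No

electric field strength has SI base units: kg * m / (A * s^3)
A/m does NOT reduce to kg * m / (A * s^3); a valid unit for electric field strength would be e.g. V/m.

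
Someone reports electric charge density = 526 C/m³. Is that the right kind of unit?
Yes

electric charge density has SI base units: A * s / m^3
C/m³ reduces to the same SI base units, so it is a valid unit for electric charge density.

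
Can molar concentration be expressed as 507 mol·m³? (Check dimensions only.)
No

molar concentration has SI base units: mol / m^3
mol·m³ does NOT reduce to mol / m^3; a valid unit for molar concentration would be e.g. mol/m³.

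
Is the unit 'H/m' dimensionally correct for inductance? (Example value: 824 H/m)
No

inductance has SI base units: kg * m^2 / (A^2 * s^2)
H/m does NOT reduce to kg * m^2 / (A^2 * s^2); a valid unit for inductance would be e.g. H.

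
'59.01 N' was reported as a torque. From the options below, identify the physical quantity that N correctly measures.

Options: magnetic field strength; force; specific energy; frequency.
force

torque should have units dimensionally equivalent to kg * m^2 / s^2 (e.g. N·m).
The given unit 'N' reduces to kg * m / s^2. Of the listed options, that is the dimensionality of force.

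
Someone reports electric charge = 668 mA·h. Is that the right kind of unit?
Yes

electric charge has SI base units: A * s
mA·h reduces to the same SI base units, so it is a valid unit for electric charge.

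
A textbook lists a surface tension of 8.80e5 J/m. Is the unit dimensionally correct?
No

surface tension has SI base units: kg / s^2
J/m does NOT reduce to kg / s^2; a valid unit for surface tension would be e.g. N/m.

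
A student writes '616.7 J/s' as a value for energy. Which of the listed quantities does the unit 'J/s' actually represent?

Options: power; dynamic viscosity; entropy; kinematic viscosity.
power

energy should have units dimensionally equivalent to kg * m^2 / s^2 (e.g. J).
The given unit 'J/s' reduces to kg * m^2 / s^3. Of the listed options, that is the dimensionality of power.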